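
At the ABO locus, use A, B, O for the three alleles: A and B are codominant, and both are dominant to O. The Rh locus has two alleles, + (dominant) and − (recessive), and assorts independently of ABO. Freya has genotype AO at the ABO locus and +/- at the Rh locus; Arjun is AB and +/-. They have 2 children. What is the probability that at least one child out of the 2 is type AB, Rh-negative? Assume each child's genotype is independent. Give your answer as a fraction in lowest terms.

ABO cross AO × AB → 1/2 A, 1/4 B, 1/4 AB.
Rh cross +/- × +/- → 3/4 Rh+, 1/4 Rh-; so P(type AB, Rh-negative) = 1/4 × 1/4 = 1/16 per child.
P(none) = (15/16)^2 = 225/256; P(at least one) = 1 − 225/256 = 31/256.

31/256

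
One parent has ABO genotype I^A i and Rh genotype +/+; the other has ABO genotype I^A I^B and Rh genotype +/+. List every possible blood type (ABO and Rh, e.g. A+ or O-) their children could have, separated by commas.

Gametes from I^A i × I^A I^B give offspring ABO genotypes I^A I^A, I^A I^B, I^A i, I^B i, i.e. phenotypes A, B, AB.
Rh cross +/+ × +/+ → phenotypes Rh+.
Combining independently: A+, B+, AB+.

A+, B+, AB+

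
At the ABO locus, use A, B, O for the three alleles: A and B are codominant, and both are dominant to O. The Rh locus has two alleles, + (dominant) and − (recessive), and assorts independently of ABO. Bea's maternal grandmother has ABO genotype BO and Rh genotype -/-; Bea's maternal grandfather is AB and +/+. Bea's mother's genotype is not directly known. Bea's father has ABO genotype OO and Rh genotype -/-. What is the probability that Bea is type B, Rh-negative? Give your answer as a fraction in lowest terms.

1/4

Bea's mother's ABO genotype from BO × AB: 1/4 AB, 1/4 AO, 1/4 BB, 1/4 BO.
Crossing each possibility with the father OO and summing P(type B): 1/4·1/2 + 1/4·0 + 1/4·1 + 1/4·1/2 = 1/2.
Similarly for Rh via the mother's Rh distribution: P(Rh-) = 1/2.
Independent loci: 1/2 × 1/2 = 1/4.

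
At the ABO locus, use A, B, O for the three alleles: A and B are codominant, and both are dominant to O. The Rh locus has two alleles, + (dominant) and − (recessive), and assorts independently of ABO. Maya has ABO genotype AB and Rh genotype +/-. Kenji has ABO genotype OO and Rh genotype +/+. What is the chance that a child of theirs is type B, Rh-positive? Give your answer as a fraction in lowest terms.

1/2

ABO cross AB × OO → offspring phenotypes: 1/2 A, 1/2 B.
Rh cross +/- × +/+ → 1 Rh+.
Independent loci: P(type B, Rh-positive) = 1/2 × 1 = 1/2.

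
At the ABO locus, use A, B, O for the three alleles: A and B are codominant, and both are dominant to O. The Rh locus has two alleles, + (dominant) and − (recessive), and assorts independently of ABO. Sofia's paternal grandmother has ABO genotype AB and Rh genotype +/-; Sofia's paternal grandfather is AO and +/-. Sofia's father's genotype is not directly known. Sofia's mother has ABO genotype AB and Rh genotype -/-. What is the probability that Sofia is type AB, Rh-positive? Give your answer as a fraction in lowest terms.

3/16

Sofia's father's ABO genotype from AB × AO: 1/4 AA, 1/4 AB, 1/4 AO, 1/4 BO.
Crossing each possibility with the mother AB and summing P(type AB): 1/4·1/2 + 1/4·1/2 + 1/4·1/4 + 1/4·1/4 = 3/8.
Similarly for Rh via the father's Rh distribution: P(Rh+) = 1/2.
Independent loci: 3/8 × 1/2 = 3/16.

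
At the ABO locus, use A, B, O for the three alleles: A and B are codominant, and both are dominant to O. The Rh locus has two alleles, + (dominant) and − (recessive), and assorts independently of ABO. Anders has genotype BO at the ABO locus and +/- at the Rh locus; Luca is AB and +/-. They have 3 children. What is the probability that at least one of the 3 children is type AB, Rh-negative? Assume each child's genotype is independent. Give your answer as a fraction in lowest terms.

721/4096

ABO cross BO × AB → 1/4 A, 1/2 B, 1/4 AB.
Rh cross +/- × +/- → 3/4 Rh+, 1/4 Rh-; so P(type AB, Rh-negative) = 1/4 × 1/4 = 1/16 per child.
P(none) = (15/16)^3 = 3375/4096; P(at least one) = 1 − 3375/4096 = 721/4096.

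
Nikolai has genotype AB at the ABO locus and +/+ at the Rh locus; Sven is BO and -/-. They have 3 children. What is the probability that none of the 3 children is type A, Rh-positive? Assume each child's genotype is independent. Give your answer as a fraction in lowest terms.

ABO cross AB × BO → 1/4 A, 1/2 B, 1/4 AB.
Rh cross +/+ × -/- → 1 Rh+; so P(type A, Rh-positive) = 1/4 × 1 = 1/4 per child.
P(not type A, Rh-positive) = 3/4 for one child; (3/4)^3 = 27/64.

27/64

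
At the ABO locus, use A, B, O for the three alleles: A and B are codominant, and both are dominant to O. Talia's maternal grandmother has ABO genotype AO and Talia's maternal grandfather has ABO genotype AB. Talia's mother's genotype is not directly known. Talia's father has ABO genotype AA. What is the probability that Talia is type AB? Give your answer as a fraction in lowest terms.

1/4

Talia's mother's ABO genotype from AO × AB: 1/4 AA, 1/4 AB, 1/4 AO, 1/4 BO.
Crossing each possibility with the father AA and summing P(type AB): 1/4·0 + 1/4·1/2 + 1/4·0 + 1/4·1/2 = 1/4.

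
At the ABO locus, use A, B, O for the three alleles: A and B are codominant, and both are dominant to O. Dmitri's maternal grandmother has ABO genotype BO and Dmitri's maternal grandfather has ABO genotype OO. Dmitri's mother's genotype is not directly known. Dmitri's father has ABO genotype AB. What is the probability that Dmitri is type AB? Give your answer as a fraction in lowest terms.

1/8

Dmitri's mother's ABO genotype from BO × OO: 1/2 BO, 1/2 OO.
Crossing each possibility with the father AB and summing P(type AB): 1/2·1/4 + 1/2·0 = 1/8.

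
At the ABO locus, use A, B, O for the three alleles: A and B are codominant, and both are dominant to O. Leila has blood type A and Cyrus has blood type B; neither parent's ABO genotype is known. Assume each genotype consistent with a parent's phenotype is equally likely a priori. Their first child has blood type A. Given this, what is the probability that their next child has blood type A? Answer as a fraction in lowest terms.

5/12

Possible genotypes: Leila ∈ {AA, AO}; Cyrus ∈ {BB, BO}.
Weight each parental genotype pair by prior × P(type-A child):
  AA × BO: posterior weight 2/3; P(next child type A) = 1/2.
  AO × BO: posterior weight 1/3; P(next child type A) = 1/4.
Weighted sum = 5/12.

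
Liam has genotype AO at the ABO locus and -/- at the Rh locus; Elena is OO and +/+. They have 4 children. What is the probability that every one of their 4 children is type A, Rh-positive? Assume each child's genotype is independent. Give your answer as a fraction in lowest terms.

1/16

ABO cross AO × OO → 1/2 O, 1/2 A.
Rh cross -/- × +/+ → 1 Rh+; so P(type A, Rh-positive) = 1/2 × 1 = 1/2 per child.
All 4 independent: (1/2)^4 = 1/16.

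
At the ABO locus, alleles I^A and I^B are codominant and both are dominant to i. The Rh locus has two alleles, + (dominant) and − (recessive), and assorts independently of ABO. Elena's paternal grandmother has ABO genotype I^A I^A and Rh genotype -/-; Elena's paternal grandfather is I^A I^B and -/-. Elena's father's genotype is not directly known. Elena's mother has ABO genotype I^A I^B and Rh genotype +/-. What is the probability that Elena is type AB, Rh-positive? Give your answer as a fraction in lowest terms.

1/4

Elena's father's ABO genotype from I^A I^A × I^A I^B: 1/2 I^A I^A, 1/2 I^A I^B.
Crossing each possibility with the mother I^A I^B and summing P(type AB): 1/2·1/2 + 1/2·1/2 = 1/2.
Similarly for Rh via the father's Rh distribution: P(Rh+) = 1/2.
Independent loci: 1/2 × 1/2 = 1/4.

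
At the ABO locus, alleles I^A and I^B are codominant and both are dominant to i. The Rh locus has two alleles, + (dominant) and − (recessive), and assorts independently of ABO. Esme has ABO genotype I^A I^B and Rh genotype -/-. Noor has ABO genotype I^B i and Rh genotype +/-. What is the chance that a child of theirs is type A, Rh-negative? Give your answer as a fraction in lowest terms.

ABO cross I^A I^B × I^B i → offspring phenotypes: 1/4 A, 1/2 B, 1/4 AB.
Rh cross -/- × +/- → 1/2 Rh+, 1/2 Rh-.
Independent loci: P(type A, Rh-negative) = 1/4 × 1/2 = 1/8.

1/8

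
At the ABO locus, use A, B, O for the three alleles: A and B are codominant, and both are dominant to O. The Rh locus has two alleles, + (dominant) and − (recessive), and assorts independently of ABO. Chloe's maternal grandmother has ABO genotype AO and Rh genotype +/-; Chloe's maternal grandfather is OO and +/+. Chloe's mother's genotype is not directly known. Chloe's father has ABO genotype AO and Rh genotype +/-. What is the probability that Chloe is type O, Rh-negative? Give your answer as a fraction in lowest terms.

3/64

Chloe's mother's ABO genotype from AO × OO: 1/2 AO, 1/2 OO.
Crossing each possibility with the father AO and summing P(type O): 1/2·1/4 + 1/2·1/2 = 3/8.
Similarly for Rh via the mother's Rh distribution: P(Rh-) = 1/8.
Independent loci: 3/8 × 1/8 = 3/64.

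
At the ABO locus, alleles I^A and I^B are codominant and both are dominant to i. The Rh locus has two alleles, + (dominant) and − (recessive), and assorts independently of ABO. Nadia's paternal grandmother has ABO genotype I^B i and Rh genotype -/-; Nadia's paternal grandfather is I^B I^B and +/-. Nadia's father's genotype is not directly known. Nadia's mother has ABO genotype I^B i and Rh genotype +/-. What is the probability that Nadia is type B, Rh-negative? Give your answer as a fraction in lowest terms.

Nadia's father's ABO genotype from I^B i × I^B I^B: 1/2 I^B I^B, 1/2 I^B i.
Crossing each possibility with the mother I^B i and summing P(type B): 1/2·1 + 1/2·3/4 = 7/8.
Similarly for Rh via the father's Rh distribution: P(Rh-) = 3/8.
Independent loci: 7/8 × 3/8 = 21/64.

21/64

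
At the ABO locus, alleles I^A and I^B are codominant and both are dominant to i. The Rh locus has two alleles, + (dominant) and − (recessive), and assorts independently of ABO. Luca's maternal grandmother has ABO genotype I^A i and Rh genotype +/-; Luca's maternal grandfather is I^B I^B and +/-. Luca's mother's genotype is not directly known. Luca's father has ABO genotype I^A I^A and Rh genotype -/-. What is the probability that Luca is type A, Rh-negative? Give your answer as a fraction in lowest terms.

1/4

Luca's mother's ABO genotype from I^A i × I^B I^B: 1/2 I^A I^B, 1/2 I^B i.
Crossing each possibility with the father I^A I^A and summing P(type A): 1/2·1/2 + 1/2·1/2 = 1/2.
Similarly for Rh via the mother's Rh distribution: P(Rh-) = 1/2.
Independent loci: 1/2 × 1/2 = 1/4.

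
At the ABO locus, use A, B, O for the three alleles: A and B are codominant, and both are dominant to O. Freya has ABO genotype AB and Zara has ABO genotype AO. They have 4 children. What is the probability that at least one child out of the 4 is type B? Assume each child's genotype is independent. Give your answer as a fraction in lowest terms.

ABO cross AB × AO → 1/2 A, 1/4 B, 1/4 AB.
So P(type B) = 1/4 per child.
P(none) = (3/4)^4 = 81/256; P(at least one) = 1 − 81/256 = 175/256.

175/256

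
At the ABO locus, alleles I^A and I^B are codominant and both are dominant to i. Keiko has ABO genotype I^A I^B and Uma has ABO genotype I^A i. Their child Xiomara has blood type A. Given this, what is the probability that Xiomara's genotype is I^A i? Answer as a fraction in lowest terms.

Cross I^A I^B × I^A i → 1/4 I^A I^A, 1/4 I^A I^B, 1/4 I^A i, 1/4 I^B i.
Type-A genotypes among offspring: I^A I^A (1/4), I^A i (1/4); total 1/2.
P(I^A i | type A) = (1/4) / (1/2) = 1/2.

1/2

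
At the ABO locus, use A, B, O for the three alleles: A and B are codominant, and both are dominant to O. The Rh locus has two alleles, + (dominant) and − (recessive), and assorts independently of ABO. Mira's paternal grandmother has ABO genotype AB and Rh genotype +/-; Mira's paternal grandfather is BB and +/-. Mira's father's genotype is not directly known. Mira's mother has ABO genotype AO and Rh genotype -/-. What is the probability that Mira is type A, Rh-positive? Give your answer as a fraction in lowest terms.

Mira's father's ABO genotype from AB × BB: 1/2 AB, 1/2 BB.
Crossing each possibility with the mother AO and summing P(type A): 1/2·1/2 + 1/2·0 = 1/4.
Similarly for Rh via the father's Rh distribution: P(Rh+) = 1/2.
Independent loci: 1/4 × 1/2 = 1/8.

1/8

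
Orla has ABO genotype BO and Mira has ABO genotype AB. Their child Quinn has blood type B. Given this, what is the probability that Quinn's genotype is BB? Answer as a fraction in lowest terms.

Cross BO × AB → 1/4 AB, 1/4 AO, 1/4 BB, 1/4 BO.
Type-B genotypes among offspring: BB (1/4), BO (1/4); total 1/2.
P(BB | type B) = (1/4) / (1/2) = 1/2.

1/2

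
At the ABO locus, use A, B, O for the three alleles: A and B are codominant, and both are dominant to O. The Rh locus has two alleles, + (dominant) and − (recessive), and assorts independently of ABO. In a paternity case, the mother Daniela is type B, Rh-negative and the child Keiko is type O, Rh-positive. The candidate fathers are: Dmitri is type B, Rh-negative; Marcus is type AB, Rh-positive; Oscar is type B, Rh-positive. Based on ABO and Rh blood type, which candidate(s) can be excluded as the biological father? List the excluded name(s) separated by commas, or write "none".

A candidate is excluded only if no genotype consistent with his phenotype could produce a type O, Rh-positive child with a type B, Rh-negative mother.
Dmitri (type B, Rh-): no genotype consistent with that phenotype can produce a type-O Rh+ child with a type-B mother.
Marcus (type AB, Rh+): no genotype consistent with that phenotype can produce a type-O Rh+ child with a type-B mother.

Dmitri, Marcus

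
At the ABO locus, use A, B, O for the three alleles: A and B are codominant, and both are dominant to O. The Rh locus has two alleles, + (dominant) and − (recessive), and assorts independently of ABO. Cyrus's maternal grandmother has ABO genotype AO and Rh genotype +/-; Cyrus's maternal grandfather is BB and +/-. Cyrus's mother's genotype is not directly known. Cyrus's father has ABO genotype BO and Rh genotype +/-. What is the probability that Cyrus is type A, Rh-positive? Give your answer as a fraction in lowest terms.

Cyrus's mother's ABO genotype from AO × BB: 1/2 AB, 1/2 BO.
Crossing each possibility with the father BO and summing P(type A): 1/2·1/4 + 1/2·0 = 1/8.
Similarly for Rh via the mother's Rh distribution: P(Rh+) = 3/4.
Independent loci: 1/8 × 3/4 = 3/32.

3/32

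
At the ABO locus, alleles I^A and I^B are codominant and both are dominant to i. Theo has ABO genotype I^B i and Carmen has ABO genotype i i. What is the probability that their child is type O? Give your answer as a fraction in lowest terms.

ABO cross I^B i × i i → offspring phenotypes: 1/2 O, 1/2 B.
So P(type O) = 1/2.

1/2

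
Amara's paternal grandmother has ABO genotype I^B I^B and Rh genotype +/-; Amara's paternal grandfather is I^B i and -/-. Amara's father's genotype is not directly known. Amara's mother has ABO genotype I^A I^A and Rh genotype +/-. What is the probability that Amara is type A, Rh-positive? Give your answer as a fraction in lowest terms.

Amara's father's ABO genotype from I^B I^B × I^B i: 1/2 I^B I^B, 1/2 I^B i.
Crossing each possibility with the mother I^A I^A and summing P(type A): 1/2·0 + 1/2·1/2 = 1/4.
Similarly for Rh via the father's Rh distribution: P(Rh+) = 5/8.
Independent loci: 1/4 × 5/8 = 5/32.

5/32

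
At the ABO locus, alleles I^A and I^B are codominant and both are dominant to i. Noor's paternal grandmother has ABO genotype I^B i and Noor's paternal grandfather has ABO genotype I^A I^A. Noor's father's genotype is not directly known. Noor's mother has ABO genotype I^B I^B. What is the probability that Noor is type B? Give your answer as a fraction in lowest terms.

Noor's father's ABO genotype from I^B i × I^A I^A: 1/2 I^A I^B, 1/2 I^A i.
Crossing each possibility with the mother I^B I^B and summing P(type B): 1/2·1/2 + 1/2·1/2 = 1/2.

1/2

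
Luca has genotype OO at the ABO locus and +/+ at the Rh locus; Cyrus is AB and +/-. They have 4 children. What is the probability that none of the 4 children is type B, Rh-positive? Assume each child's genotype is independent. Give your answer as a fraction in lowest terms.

ABO cross OO × AB → 1/2 A, 1/2 B.
Rh cross +/+ × +/- → 1 Rh+; so P(type B, Rh-positive) = 1/2 × 1 = 1/2 per child.
P(not type B, Rh-positive) = 1/2 for one child; (1/2)^4 = 1/16.

1/16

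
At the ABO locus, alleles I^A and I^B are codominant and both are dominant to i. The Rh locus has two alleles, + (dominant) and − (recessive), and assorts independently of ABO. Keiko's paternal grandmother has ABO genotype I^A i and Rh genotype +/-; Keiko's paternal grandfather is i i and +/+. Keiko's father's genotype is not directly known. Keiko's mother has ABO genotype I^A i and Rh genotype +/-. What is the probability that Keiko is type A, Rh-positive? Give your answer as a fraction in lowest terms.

Keiko's father's ABO genotype from I^A i × i i: 1/2 I^A i, 1/2 i i.
Crossing each possibility with the mother I^A i and summing P(type A): 1/2·3/4 + 1/2·1/2 = 5/8.
Similarly for Rh via the father's Rh distribution: P(Rh+) = 7/8.
Independent loci: 5/8 × 7/8 = 35/64.

35/64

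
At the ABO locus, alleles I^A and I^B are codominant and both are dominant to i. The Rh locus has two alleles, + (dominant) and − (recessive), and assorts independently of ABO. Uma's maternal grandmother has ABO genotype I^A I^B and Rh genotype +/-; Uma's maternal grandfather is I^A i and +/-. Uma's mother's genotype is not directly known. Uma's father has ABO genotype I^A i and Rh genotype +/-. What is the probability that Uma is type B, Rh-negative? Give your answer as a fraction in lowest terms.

1/32

Uma's mother's ABO genotype from I^A I^B × I^A i: 1/4 I^A I^A, 1/4 I^A I^B, 1/4 I^A i, 1/4 I^B i.
Crossing each possibility with the father I^A i and summing P(type B): 1/4·0 + 1/4·1/4 + 1/4·0 + 1/4·1/4 = 1/8.
Similarly for Rh via the mother's Rh distribution: P(Rh-) = 1/4.
Independent loci: 1/8 × 1/4 = 1/32.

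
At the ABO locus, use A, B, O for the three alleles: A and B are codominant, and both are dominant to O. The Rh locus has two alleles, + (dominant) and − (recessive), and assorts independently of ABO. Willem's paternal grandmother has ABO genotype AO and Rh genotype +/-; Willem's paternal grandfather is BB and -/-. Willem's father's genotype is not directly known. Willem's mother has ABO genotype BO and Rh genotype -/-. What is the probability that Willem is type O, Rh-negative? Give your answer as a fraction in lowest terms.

3/32

Willem's father's ABO genotype from AO × BB: 1/2 AB, 1/2 BO.
Crossing each possibility with the mother BO and summing P(type O): 1/2·0 + 1/2·1/4 = 1/8.
Similarly for Rh via the father's Rh distribution: P(Rh-) = 3/4.
Independent loci: 1/8 × 3/4 = 3/32.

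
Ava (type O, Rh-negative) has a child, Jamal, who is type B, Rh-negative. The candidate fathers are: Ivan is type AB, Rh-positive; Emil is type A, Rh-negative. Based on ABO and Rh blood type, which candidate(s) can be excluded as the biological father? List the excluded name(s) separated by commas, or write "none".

Emil

A candidate is excluded only if no genotype consistent with his phenotype could produce a type B, Rh-negative child with a type O, Rh-negative mother.
Emil (type A, Rh-): no genotype consistent with that phenotype can produce a type-B Rh- child with a type-O mother.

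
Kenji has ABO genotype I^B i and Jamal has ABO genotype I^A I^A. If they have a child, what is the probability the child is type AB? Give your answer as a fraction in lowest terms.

1/2

ABO cross I^B i × I^A I^A → offspring phenotypes: 1/2 A, 1/2 AB.
So P(type AB) = 1/2.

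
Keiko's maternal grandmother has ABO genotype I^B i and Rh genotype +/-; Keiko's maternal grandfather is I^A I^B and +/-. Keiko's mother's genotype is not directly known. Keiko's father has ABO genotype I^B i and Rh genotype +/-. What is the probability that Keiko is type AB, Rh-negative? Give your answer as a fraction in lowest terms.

1/32

Keiko's mother's ABO genotype from I^B i × I^A I^B: 1/4 I^A I^B, 1/4 I^A i, 1/4 I^B I^B, 1/4 I^B i.
Crossing each possibility with the father I^B i and summing P(type AB): 1/4·1/4 + 1/4·1/4 + 1/4·0 + 1/4·0 = 1/8.
Similarly for Rh via the mother's Rh distribution: P(Rh-) = 1/4.
Independent loci: 1/8 × 1/4 = 1/32.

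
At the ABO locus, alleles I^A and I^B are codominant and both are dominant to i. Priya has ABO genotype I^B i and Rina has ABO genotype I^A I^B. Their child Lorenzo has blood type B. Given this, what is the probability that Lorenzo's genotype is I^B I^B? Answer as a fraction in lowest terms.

Cross I^B i × I^A I^B → 1/4 I^A I^B, 1/4 I^A i, 1/4 I^B I^B, 1/4 I^B i.
Type-B genotypes among offspring: I^B I^B (1/4), I^B i (1/4); total 1/2.
P(I^B I^B | type B) = (1/4) / (1/2) = 1/2.

1/2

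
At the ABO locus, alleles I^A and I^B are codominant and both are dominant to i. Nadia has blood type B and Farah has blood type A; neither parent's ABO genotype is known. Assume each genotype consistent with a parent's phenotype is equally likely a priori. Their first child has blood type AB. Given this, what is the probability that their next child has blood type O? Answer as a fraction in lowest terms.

Possible genotypes: Nadia ∈ {I^B I^B, I^B i}; Farah ∈ {I^A I^A, I^A i}.
Weight each parental genotype pair by prior × P(type-AB child):
  I^B I^B × I^A I^A: posterior weight 4/9; P(next child type O) = 0.
  I^B I^B × I^A i: posterior weight 2/9; P(next child type O) = 0.
  I^B i × I^A I^A: posterior weight 2/9; P(next child type O) = 0.
  I^B i × I^A i: posterior weight 1/9; P(next child type O) = 1/4.
Weighted sum = 1/36.

1/36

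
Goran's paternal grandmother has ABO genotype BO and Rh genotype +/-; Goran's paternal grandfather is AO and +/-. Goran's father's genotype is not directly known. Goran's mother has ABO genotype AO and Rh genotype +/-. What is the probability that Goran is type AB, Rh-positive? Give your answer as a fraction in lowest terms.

Goran's father's ABO genotype from BO × AO: 1/4 AB, 1/4 AO, 1/4 BO, 1/4 OO.
Crossing each possibility with the mother AO and summing P(type AB): 1/4·1/4 + 1/4·0 + 1/4·1/4 + 1/4·0 = 1/8.
Similarly for Rh via the father's Rh distribution: P(Rh+) = 3/4.
Independent loci: 1/8 × 3/4 = 3/32.

3/32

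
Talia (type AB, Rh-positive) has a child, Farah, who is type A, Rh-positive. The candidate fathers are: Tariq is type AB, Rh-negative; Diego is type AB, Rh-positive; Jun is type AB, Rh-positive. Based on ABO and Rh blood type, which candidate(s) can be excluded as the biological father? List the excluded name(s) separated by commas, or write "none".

none

A candidate is excluded only if no genotype consistent with his phenotype could produce a type A, Rh-positive child with a type AB, Rh-positive mother.
Every candidate has at least one consistent genotype combination, so none can be excluded.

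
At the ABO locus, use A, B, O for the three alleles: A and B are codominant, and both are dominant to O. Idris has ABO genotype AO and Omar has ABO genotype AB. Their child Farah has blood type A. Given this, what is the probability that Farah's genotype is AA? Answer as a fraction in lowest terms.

1/2

Cross AO × AB → 1/4 AA, 1/4 AB, 1/4 AO, 1/4 BO.
Type-A genotypes among offspring: AA (1/4), AO (1/4); total 1/2.
P(AA | type A) = (1/4) / (1/2) = 1/2.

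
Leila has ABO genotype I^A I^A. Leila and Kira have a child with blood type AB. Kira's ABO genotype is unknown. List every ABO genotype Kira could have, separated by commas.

For each candidate genotype of Kira, check whether crossing it with I^A I^A can produce every observed child phenotype.
  I^A I^A → possible child types {A} ✗
  I^A I^B → possible child types {A, AB} ✓
  I^A i → possible child types {A} ✗
  I^B I^B → possible child types {AB} ✓
  I^B i → possible child types {A, AB} ✓
  i i → possible child types {A} ✗

I^A I^B, I^B I^B, I^B i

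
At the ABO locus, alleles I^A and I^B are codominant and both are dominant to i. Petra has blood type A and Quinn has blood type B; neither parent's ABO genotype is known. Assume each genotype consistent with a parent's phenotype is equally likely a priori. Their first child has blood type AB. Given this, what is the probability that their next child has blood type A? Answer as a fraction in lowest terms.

Possible genotypes: Petra ∈ {I^A I^A, I^A i}; Quinn ∈ {I^B I^B, I^B i}.
Weight each parental genotype pair by prior × P(type-AB child):
  I^A I^A × I^B I^B: posterior weight 4/9; P(next child type A) = 0.
  I^A I^A × I^B i: posterior weight 2/9; P(next child type A) = 1/2.
  I^A i × I^B I^B: posterior weight 2/9; P(next child type A) = 0.
  I^A i × I^B i: posterior weight 1/9; P(next child type A) = 1/4.
Weighted sum = 5/36.

5/36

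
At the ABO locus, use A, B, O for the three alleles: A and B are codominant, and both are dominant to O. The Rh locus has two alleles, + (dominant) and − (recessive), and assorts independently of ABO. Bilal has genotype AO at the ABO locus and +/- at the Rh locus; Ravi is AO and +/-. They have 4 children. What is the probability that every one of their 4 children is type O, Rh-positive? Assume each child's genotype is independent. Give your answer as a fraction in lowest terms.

ABO cross AO × AO → 1/4 O, 3/4 A.
Rh cross +/- × +/- → 3/4 Rh+, 1/4 Rh-; so P(type O, Rh-positive) = 1/4 × 3/4 = 3/16 per child.
All 4 independent: (3/16)^4 = 81/65536.

81/65536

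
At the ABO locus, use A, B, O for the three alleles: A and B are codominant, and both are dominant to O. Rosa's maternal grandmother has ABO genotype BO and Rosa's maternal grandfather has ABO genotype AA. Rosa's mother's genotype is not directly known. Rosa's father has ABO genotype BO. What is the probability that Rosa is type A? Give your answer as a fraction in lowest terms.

Rosa's mother's ABO genotype from BO × AA: 1/2 AB, 1/2 AO.
Crossing each possibility with the father BO and summing P(type A): 1/2·1/4 + 1/2·1/4 = 1/4.

1/4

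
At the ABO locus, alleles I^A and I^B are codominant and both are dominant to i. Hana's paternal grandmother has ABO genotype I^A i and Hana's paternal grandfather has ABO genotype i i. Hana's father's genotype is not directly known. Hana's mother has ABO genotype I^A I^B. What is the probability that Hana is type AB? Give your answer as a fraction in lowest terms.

1/8

Hana's father's ABO genotype from I^A i × i i: 1/2 I^A i, 1/2 i i.
Crossing each possibility with the mother I^A I^B and summing P(type AB): 1/2·1/4 + 1/2·0 = 1/8.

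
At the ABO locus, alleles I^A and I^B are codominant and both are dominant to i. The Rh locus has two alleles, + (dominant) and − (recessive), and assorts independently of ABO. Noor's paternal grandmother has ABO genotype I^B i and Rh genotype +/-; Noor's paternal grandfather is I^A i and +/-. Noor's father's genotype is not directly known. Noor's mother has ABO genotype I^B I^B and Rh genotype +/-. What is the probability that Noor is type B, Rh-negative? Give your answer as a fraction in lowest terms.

3/16

Noor's father's ABO genotype from I^B i × I^A i: 1/4 I^A I^B, 1/4 I^A i, 1/4 I^B i, 1/4 i i.
Crossing each possibility with the mother I^B I^B and summing P(type B): 1/4·1/2 + 1/4·1/2 + 1/4·1 + 1/4·1 = 3/4.
Similarly for Rh via the father's Rh distribution: P(Rh-) = 1/4.
Independent loci: 3/4 × 1/4 = 3/16.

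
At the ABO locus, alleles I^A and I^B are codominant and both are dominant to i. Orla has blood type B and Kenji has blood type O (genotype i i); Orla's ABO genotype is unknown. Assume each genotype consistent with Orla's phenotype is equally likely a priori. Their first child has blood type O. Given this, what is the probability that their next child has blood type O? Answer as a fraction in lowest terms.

Possible genotypes: Orla ∈ {I^B I^B, I^B i}; Kenji ∈ {i i}.
Weight each parental genotype pair by prior × P(type-O child):
  I^B i × i i: posterior weight 1; P(next child type O) = 1/2.
Weighted sum = 1/2.

1/2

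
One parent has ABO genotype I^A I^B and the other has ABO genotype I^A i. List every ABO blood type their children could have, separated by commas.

Gametes from I^A I^B × I^A i give offspring ABO genotypes I^A I^A, I^A I^B, I^A i, I^B i, i.e. phenotypes A, B, AB.

A, B, AB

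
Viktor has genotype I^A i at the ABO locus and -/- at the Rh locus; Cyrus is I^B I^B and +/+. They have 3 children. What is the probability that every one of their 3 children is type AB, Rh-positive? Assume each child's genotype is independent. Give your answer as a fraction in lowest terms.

ABO cross I^A i × I^B I^B → 1/2 B, 1/2 AB.
Rh cross -/- × +/+ → 1 Rh+; so P(type AB, Rh-positive) = 1/2 × 1 = 1/2 per child.
All 3 independent: (1/2)^3 = 1/8.

1/8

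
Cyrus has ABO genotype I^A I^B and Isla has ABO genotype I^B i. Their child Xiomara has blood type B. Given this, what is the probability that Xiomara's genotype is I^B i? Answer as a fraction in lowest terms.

1/2

Cross I^A I^B × I^B i → 1/4 I^A I^B, 1/4 I^A i, 1/4 I^B I^B, 1/4 I^B i.
Type-B genotypes among offspring: I^B I^B (1/4), I^B i (1/4); total 1/2.
P(I^B i | type B) = (1/4) / (1/2) = 1/2.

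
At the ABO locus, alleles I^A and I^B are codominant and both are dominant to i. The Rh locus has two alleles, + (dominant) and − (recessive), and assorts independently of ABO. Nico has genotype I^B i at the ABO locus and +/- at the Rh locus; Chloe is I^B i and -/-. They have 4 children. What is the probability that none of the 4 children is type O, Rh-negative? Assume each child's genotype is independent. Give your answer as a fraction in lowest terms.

ABO cross I^B i × I^B i → 1/4 O, 3/4 B.
Rh cross +/- × -/- → 1/2 Rh+, 1/2 Rh-; so P(type O, Rh-negative) = 1/4 × 1/2 = 1/8 per child.
P(not type O, Rh-negative) = 7/8 for one child; (7/8)^4 = 2401/4096.

2401/4096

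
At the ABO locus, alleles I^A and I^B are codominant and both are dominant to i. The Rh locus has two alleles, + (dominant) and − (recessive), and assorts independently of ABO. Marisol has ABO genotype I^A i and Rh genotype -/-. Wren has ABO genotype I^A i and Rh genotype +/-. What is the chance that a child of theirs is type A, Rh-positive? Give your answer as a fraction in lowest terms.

3/8

ABO cross I^A i × I^A i → offspring phenotypes: 1/4 O, 3/4 A.
Rh cross -/- × +/- → 1/2 Rh+, 1/2 Rh-.
Independent loci: P(type A, Rh-positive) = 3/4 × 1/2 = 3/8.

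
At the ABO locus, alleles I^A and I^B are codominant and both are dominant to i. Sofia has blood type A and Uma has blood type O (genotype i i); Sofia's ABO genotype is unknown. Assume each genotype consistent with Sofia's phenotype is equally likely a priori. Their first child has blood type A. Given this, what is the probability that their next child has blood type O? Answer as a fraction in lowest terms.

1/6

Possible genotypes: Sofia ∈ {I^A I^A, I^A i}; Uma ∈ {i i}.
Weight each parental genotype pair by prior × P(type-A child):
  I^A I^A × i i: posterior weight 2/3; P(next child type O) = 0.
  I^A i × i i: posterior weight 1/3; P(next child type O) = 1/2.
Weighted sum = 1/6.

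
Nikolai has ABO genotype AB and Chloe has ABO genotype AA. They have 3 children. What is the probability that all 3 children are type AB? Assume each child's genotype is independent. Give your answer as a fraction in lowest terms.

ABO cross AB × AA → 1/2 A, 1/2 AB.
So P(type AB) = 1/2 per child.
All 3 independent: (1/2)^3 = 1/8.

1/8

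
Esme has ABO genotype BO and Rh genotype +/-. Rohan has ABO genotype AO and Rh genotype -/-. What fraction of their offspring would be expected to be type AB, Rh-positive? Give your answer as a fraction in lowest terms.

1/8

ABO cross BO × AO → offspring phenotypes: 1/4 O, 1/4 A, 1/4 B, 1/4 AB.
Rh cross +/- × -/- → 1/2 Rh+, 1/2 Rh-.
Independent loci: P(type AB, Rh-positive) = 1/4 × 1/2 = 1/8.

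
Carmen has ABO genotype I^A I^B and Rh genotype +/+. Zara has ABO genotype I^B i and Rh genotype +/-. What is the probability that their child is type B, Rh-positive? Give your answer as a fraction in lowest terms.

1/2

ABO cross I^A I^B × I^B i → offspring phenotypes: 1/4 A, 1/2 B, 1/4 AB.
Rh cross +/+ × +/- → 1 Rh+.
Independent loci: P(type B, Rh-positive) = 1/2 × 1 = 1/2.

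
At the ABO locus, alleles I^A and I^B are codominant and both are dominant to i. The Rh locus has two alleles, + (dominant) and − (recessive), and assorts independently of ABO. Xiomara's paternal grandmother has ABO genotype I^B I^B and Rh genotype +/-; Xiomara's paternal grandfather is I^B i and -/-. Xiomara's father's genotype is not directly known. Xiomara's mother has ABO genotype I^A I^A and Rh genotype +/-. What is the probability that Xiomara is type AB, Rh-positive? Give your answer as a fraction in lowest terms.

Xiomara's father's ABO genotype from I^B I^B × I^B i: 1/2 I^B I^B, 1/2 I^B i.
Crossing each possibility with the mother I^A I^A and summing P(type AB): 1/2·1 + 1/2·1/2 = 3/4.
Similarly for Rh via the father's Rh distribution: P(Rh+) = 5/8.
Independent loci: 3/4 × 5/8 = 15/32.

15/32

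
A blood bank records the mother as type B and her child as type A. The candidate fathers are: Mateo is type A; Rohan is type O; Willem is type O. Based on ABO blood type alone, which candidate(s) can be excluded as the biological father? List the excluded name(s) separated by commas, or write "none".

Rohan, Willem

A candidate is excluded only if no genotype consistent with his phenotype could produce a type A child with a type B mother.
Rohan (type O): no genotype consistent with that phenotype can produce a type-A child with a type-B mother.
Willem (type O): no genotype consistent with that phenotype can produce a type-A child with a type-B mother.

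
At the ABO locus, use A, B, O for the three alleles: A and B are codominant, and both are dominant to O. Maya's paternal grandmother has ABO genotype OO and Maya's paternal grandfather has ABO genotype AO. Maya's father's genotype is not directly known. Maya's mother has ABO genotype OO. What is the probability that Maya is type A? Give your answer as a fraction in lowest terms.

1/4

Maya's father's ABO genotype from OO × AO: 1/2 AO, 1/2 OO.
Crossing each possibility with the mother OO and summing P(type A): 1/2·1/2 + 1/2·0 = 1/4.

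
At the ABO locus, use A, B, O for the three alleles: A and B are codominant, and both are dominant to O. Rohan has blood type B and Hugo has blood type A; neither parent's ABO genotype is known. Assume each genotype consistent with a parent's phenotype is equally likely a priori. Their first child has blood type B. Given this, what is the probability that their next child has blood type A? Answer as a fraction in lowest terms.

Possible genotypes: Rohan ∈ {BB, BO}; Hugo ∈ {AA, AO}.
Weight each parental genotype pair by prior × P(type-B child):
  BB × AO: posterior weight 2/3; P(next child type A) = 0.
  BO × AO: posterior weight 1/3; P(next child type A) = 1/4.
Weighted sum = 1/12.

1/12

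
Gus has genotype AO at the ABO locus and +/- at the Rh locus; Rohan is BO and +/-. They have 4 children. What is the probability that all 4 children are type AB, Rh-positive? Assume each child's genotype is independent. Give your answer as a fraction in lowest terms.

ABO cross AO × BO → 1/4 O, 1/4 A, 1/4 B, 1/4 AB.
Rh cross +/- × +/- → 3/4 Rh+, 1/4 Rh-; so P(type AB, Rh-positive) = 1/4 × 3/4 = 3/16 per child.
All 4 independent: (3/16)^4 = 81/65536.

81/65536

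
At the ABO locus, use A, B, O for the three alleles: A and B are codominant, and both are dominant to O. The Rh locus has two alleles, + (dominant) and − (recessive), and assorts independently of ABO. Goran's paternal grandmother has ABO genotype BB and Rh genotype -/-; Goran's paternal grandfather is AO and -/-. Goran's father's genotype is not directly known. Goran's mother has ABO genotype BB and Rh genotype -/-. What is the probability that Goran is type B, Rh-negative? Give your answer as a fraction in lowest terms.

3/4

Goran's father's ABO genotype from BB × AO: 1/2 AB, 1/2 BO.
Crossing each possibility with the mother BB and summing P(type B): 1/2·1/2 + 1/2·1 = 3/4.
Similarly for Rh via the father's Rh distribution: P(Rh-) = 1.
Independent loci: 3/4 × 1 = 3/4.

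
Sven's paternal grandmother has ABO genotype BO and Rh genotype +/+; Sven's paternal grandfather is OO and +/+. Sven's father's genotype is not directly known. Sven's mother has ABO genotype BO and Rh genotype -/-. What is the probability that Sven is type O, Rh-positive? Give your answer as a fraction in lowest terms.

3/8

Sven's father's ABO genotype from BO × OO: 1/2 BO, 1/2 OO.
Crossing each possibility with the mother BO and summing P(type O): 1/2·1/4 + 1/2·1/2 = 3/8.
Similarly for Rh via the father's Rh distribution: P(Rh+) = 1.
Independent loci: 3/8 × 1 = 3/8.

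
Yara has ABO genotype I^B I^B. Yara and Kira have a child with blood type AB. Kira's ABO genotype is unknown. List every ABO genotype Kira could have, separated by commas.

For each candidate genotype of Kira, check whether crossing it with I^B I^B can produce every observed child phenotype.
  I^A I^A → possible child types {AB} ✓
  I^A I^B → possible child types {B, AB} ✓
  I^A i → possible child types {B, AB} ✓
  I^B I^B → possible child types {B} ✗
  I^B i → possible child types {B} ✗
  i i → possible child types {B} ✗

I^A I^A, I^A I^B, I^A i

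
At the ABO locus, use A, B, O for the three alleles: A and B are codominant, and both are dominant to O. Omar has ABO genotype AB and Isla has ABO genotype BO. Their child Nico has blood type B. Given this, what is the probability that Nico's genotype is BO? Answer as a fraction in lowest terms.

1/2

Cross AB × BO → 1/4 AB, 1/4 AO, 1/4 BB, 1/4 BO.
Type-B genotypes among offspring: BB (1/4), BO (1/4); total 1/2.
P(BO | type B) = (1/4) / (1/2) = 1/2.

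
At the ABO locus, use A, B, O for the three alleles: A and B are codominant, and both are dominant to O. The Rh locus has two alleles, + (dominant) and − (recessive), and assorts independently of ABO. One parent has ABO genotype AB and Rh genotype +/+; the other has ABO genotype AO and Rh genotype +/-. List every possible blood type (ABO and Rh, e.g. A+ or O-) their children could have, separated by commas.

A+, B+, AB+

Gametes from AB × AO give offspring ABO genotypes AA, AB, AO, BO, i.e. phenotypes A, B, AB.
Rh cross +/+ × +/- → phenotypes Rh+.
Combining independently: A+, B+, AB+.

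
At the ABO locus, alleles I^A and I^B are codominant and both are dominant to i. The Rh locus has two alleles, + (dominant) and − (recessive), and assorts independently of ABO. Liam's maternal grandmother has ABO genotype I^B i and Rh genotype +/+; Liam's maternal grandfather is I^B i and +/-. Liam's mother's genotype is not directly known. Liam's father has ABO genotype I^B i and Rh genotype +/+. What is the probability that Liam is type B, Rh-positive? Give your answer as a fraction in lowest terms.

Liam's mother's ABO genotype from I^B i × I^B i: 1/4 I^B I^B, 1/2 I^B i, 1/4 i i.
Crossing each possibility with the father I^B i and summing P(type B): 1/4·1 + 1/2·3/4 + 1/4·1/2 = 3/4.
Similarly for Rh via the mother's Rh distribution: P(Rh+) = 1.
Independent loci: 3/4 × 1 = 3/4.

3/4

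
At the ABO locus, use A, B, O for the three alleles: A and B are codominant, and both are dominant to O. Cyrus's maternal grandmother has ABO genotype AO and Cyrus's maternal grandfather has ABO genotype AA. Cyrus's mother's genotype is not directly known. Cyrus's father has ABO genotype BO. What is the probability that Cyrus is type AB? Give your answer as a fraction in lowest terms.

3/8

Cyrus's mother's ABO genotype from AO × AA: 1/2 AA, 1/2 AO.
Crossing each possibility with the father BO and summing P(type AB): 1/2·1/2 + 1/2·1/4 = 3/8.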